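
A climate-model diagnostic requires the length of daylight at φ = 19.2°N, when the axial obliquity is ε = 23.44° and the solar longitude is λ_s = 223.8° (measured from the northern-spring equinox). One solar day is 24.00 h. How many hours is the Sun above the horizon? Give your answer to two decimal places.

Solar declination: sin δ = sin ε · sin λ_s = sin 23.44° × sin 223.8° = -0.27533, so δ = -15.981°.
cos H₀ = −tan φ · tan δ = −tan(+19.2°) × tan(-15.981°) = 0.0997, so H₀ = 1.4709 rad = 84.28°.
Daylight = 2H₀/(2π) × 24.00 h = (1.4709/π) × 24.00 = 11.24 h.

11.24 h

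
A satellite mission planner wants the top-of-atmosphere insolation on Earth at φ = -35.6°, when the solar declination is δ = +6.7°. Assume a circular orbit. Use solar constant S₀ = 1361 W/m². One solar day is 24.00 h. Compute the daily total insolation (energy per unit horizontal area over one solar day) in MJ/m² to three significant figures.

26.3 MJ/m²

cos H₀ = −tan(-35.6°) tan(+6.700°) = 0.0841, H₀ = 1.4866 rad.
Bracket: H₀ sin φ sin δ + cos φ cos δ sin H₀ = 1.4866×-0.58212×0.11667 + 0.81310×0.99317×0.99646 = -0.100964 + 0.804688 = 0.703724.
Q̄ = (S₀/π) × [bracket] = (1361/π) × 0.703724 = 304.87 W/m².
Daily total = Q̄ × 24.00 h × 3600 s/h = 304.87 × 24.00 × 3600 / 10⁶ = 26.34 MJ/m².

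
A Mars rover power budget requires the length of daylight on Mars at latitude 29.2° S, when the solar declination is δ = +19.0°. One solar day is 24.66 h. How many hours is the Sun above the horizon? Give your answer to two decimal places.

cos h₀ = −tan ϕ · tan δ = −tan(-29.2°) × tan(+19.000°) = 0.1924, so h₀ = 1.3772 rad = 78.90°.
Daylight = 2h₀/(2π) × 24.66 h = (1.3772/π) × 24.66 = 10.81 h.

10.81 h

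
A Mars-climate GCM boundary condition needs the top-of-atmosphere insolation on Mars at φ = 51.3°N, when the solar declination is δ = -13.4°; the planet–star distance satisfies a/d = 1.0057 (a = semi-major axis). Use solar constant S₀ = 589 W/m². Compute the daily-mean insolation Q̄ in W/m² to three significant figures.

Q̄ ≈ 66.6 W/m²

cos H₀ = −tan(+51.3°) tan(-13.400°) = 0.2974, H₀ = 1.2689 rad.
Bracket: H₀ sin φ sin δ + cos φ cos δ sin H₀ = 1.2689×0.78043×-0.23175 + 0.62524×0.97278×0.95476 = -0.229499 + 0.580705 = 0.351206.
Inverse-square distance factor (a/d)² = 1.0057² = 1.011432.
Q̄ = (S₀/π) × 1.011432 × [bracket] = (589/π) × 1.011432 × 0.351206 = 66.60 W/m².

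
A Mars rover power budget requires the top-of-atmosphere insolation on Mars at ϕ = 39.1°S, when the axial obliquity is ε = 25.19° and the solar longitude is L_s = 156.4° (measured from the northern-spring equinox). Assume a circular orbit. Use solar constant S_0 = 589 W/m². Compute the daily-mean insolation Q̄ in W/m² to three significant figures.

Solar declination: sin δ = sin ε · sin L_s = sin 25.19° × sin 156.4° = 0.17040, so δ = +9.811°.
cos h₀ = −tan(-39.1°) tan(+9.811°) = 0.1405, h₀ = 1.4298 rad.
Bracket: h₀ sin ϕ sin δ + cos ϕ cos δ sin h₀ = 1.4298×-0.63068×0.17040 + 0.77605×0.98538×0.99008 = -0.153658 + 0.757118 = 0.603460.
Q̄ = (S_0/π) × [bracket] = (589/π) × 0.603460 = 113.1 W/m².

Q̄ ≈ 113 W/m²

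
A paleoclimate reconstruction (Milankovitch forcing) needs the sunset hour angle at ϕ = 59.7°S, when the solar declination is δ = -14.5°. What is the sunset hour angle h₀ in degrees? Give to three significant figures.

cos h₀ = −tan ϕ · tan δ = −tan(-59.7°) × tan(-14.500°) = -0.4426, so h₀ = 2.0293 rad = 116.27°.

h₀ = 116°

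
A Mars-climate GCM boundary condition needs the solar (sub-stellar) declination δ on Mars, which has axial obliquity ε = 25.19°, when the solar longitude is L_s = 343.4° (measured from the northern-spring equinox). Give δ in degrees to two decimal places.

sin δ = sin ε · sin L_s = sin 25.19° × sin 343.4° = -0.121595.
δ = arcsin(-0.121595) = -6.98°.

δ = -6.98°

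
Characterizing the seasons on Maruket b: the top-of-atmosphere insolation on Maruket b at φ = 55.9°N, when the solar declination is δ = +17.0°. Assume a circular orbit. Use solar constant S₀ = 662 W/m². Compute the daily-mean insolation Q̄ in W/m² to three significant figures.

cos H₀ = −tan(+55.9°) tan(+17.000°) = -0.4516, H₀ = 2.0393 rad.
Bracket: H₀ sin φ sin δ + cos φ cos δ sin H₀ = 2.0393×0.82806×0.29237 + 0.56064×0.95630×0.89224 = 0.493714 + 0.478366 = 0.972080.
Q̄ = (S₀/π) × [bracket] = (662/π) × 0.972080 = 204.8 W/m².

Q̄ ≈ 205 W/m²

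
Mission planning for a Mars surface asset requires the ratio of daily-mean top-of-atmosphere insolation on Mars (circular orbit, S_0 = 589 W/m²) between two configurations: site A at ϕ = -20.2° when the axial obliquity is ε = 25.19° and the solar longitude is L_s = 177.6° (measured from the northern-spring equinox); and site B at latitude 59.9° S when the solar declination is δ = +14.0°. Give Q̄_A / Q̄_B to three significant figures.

— Configuration A (ϕ=-20.2°):
Solar declination: sin δ = sin ε · sin L_s = sin 25.19° × sin 177.6° = 0.01782, so δ = +1.021°.
cos h₀ = −tan(-20.2°) tan(+1.021°) = 0.0066, h₀ = 1.5642 rad.
Bracket: h₀ sin ϕ sin δ + cos ϕ cos δ sin h₀ = 1.5642×-0.34530×0.01782 + 0.93849×0.99984×0.99998 = -0.009625 + 0.938321 = 0.928696.
Q̄ = (S_0/π) × [bracket] = (589/π) × 0.928696 = 174.12 W/m².
— Configuration B (ϕ=-59.9°):
cos h₀ = −tan(-59.9°) tan(+14.000°) = 0.4301, h₀ = 1.1262 rad.
Bracket: h₀ sin ϕ sin δ + cos ϕ cos δ sin h₀ = 1.1262×-0.86515×0.24192 + 0.50151×0.97030×0.90277 = -0.235710 + 0.439302 = 0.203592.
Q̄ = (S_0/π) × [bracket] = (589/π) × 0.203592 = 38.170 W/m².
Ratio Q̄_A / Q̄_B = 174.12 / 38.170 = 4.562.

Q̄_A / Q̄_B ≈ 4.56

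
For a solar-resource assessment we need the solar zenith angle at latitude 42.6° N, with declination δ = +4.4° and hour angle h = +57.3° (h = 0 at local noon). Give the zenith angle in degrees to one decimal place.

cos θ_z = sin ϕ sin δ + cos ϕ cos δ cos h = 0.051929 + 0.396497 = 0.448426.
θ_z = arccos(0.448426) = 63.4°.

θ_z = 63.4°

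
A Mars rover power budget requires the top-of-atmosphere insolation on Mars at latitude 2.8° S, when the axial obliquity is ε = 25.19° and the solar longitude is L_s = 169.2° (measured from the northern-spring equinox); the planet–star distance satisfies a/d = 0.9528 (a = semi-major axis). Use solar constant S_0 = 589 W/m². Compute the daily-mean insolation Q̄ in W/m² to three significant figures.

Solar declination: sin δ = sin ε · sin L_s = sin 25.19° × sin 169.2° = 0.07975, so δ = +4.574°.
cos h₀ = −tan(-2.8°) tan(+4.574°) = 0.0039, h₀ = 1.5669 rad.
Bracket: h₀ sin ϕ sin δ + cos ϕ cos δ sin h₀ = 1.5669×-0.04885×0.07975 + 0.99881×0.99681×0.99999 = -0.006104 + 0.995614 = 0.989510.
Inverse-square distance factor (a/d)² = 0.9528² = 0.907828.
Q̄ = (S_0/π) × 0.907828 × [bracket] = (589/π) × 0.907828 × 0.989510 = 168.4 W/m².

Q̄ ≈ 168 W/m²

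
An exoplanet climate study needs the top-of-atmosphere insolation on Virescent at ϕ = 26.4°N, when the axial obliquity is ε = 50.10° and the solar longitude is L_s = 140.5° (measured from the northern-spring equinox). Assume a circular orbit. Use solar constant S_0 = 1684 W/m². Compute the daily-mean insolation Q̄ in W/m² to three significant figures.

Solar declination: sin δ = sin ε · sin L_s = sin 50.10° × sin 140.5° = 0.48798, so δ = +29.208°.
cos h₀ = −tan(+26.4°) tan(+29.208°) = -0.2775, h₀ = 1.8520 rad.
Bracket: h₀ sin ϕ sin δ + cos ϕ cos δ sin h₀ = 1.8520×0.44464×0.48798 + 0.89571×0.87286×0.96072 = 0.401838 + 0.751119 = 1.152957.
Q̄ = (S_0/π) × [bracket] = (1684/π) × 1.152957 = 618.0 W/m².

Q̄ ≈ 618 W/m²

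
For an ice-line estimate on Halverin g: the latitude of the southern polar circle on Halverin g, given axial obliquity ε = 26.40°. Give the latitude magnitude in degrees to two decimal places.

The polar circle is the lowest latitude that experiences at least one full rotation of continuous darkness at the northern-summer solstice; it lies at |φ| = 90° − ε = 90° − 26.40° = 63.60°.

63.60°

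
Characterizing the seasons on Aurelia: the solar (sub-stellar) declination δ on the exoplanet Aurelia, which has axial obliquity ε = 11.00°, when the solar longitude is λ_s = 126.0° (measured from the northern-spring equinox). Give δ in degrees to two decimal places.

sin δ = sin ε · sin λ_s = sin 11.00° × sin 126.0° = 0.154368.
δ = arcsin(0.154368) = +8.88°.

δ = +8.88°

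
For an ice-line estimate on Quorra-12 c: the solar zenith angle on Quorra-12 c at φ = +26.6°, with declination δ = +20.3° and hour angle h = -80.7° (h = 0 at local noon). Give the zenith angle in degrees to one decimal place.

cos θ_z = sin φ sin δ + cos φ cos δ cos h = 0.155344 + 0.135524 = 0.290868.
θ_z = arccos(0.290868) = 73.1°.

θ_z = 73.1°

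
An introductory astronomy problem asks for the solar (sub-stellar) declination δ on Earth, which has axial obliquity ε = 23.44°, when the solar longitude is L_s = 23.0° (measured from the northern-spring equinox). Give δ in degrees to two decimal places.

δ = +8.94°

sin δ = sin ε · sin L_s = sin 23.44° × sin 23.0° = 0.155428.
δ = arcsin(0.155428) = +8.94°.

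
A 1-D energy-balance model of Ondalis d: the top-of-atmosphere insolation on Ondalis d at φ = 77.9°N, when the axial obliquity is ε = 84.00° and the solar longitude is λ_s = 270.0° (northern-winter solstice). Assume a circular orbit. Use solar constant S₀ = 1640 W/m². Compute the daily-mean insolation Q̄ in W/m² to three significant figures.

Q̄ ≈ 0.00 W/m²

Solar declination: sin δ = sin ε · sin λ_s = sin 84.00° × sin 270.0° = -0.99452, so δ = -84.000°.
cos H₀ = −tan(+77.9°) tan(-84.000°) = 44.3805 ≥ 1 ⇒ polar night, H₀ = 0 and Q̄ = 0.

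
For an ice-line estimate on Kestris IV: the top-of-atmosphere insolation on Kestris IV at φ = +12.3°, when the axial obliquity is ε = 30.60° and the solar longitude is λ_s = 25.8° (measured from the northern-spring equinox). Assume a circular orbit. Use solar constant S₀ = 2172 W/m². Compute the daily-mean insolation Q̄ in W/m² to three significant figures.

Solar declination: sin δ = sin ε · sin λ_s = sin 30.60° × sin 25.8° = 0.22155, so δ = +12.800°.
cos H₀ = −tan(+12.3°) tan(+12.800°) = -0.0495, H₀ = 1.6204 rad.
Bracket: H₀ sin φ sin δ + cos φ cos δ sin H₀ = 1.6204×0.21303×0.22155 + 0.97705×0.97515×0.99877 = 0.076478 + 0.951598 = 1.028076.
Q̄ = (S₀/π) × [bracket] = (2172/π) × 1.028076 = 710.8 W/m².

Q̄ ≈ 711 W/m²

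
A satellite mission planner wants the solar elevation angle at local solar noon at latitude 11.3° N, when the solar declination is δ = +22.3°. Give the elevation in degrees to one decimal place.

At local noon the hour angle is zero, so the zenith angle equals |φ − δ| = |+11.3° − (+22.300°)| = 11.000°.
Elevation = 90° − 11.000° = 79.0°.

79.0°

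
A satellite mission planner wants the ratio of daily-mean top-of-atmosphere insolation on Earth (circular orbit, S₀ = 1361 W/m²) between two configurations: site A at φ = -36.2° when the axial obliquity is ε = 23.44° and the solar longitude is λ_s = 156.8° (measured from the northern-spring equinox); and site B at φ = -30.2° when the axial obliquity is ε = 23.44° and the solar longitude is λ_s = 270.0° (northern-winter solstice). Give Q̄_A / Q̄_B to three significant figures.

Q̄_A / Q̄_B ≈ 0.580

— Configuration A (φ=-36.2°):
Solar declination: sin δ = sin ε · sin λ_s = sin 23.44° × sin 156.8° = 0.15671, so δ = +9.016°.
cos H₀ = −tan(-36.2°) tan(+9.016°) = 0.1161, H₀ = 1.4544 rad.
Bracket: H₀ sin φ sin δ + cos φ cos δ sin H₀ = 1.4544×-0.59061×0.15671 + 0.80696×0.98765×0.99323 = -0.134611 + 0.791598 = 0.656987.
Q̄ = (S₀/π) × [bracket] = (1361/π) × 0.656987 = 284.62 W/m².
— Configuration B (φ=-30.2°):
Solar declination: sin δ = sin ε · sin λ_s = sin 23.44° × sin 270.0° = -0.39779, so δ = -23.440°.
cos H₀ = −tan(-30.2°) tan(-23.440°) = -0.2523, H₀ = 1.8259 rad.
Bracket: H₀ sin φ sin δ + cos φ cos δ sin H₀ = 1.8259×-0.50302×-0.39779 + 0.86427×0.91748×0.96764 = 0.365356 + 0.767291 = 1.132647.
Q̄ = (S₀/π) × [bracket] = (1361/π) × 1.132647 = 490.69 W/m².
Ratio Q̄_A / Q̄_B = 284.62 / 490.69 = 0.5800.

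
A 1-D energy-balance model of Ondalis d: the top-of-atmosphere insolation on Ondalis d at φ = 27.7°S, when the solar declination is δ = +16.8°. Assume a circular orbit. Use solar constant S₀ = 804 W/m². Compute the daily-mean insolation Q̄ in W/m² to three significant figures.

cos H₀ = −tan(-27.7°) tan(+16.800°) = 0.1585, H₀ = 1.4116 rad.
Bracket: H₀ sin φ sin δ + cos φ cos δ sin H₀ = 1.4116×-0.46484×0.28903 + 0.88539×0.95732×0.98736 = -0.189652 + 0.836888 = 0.647236.
Q̄ = (S₀/π) × [bracket] = (804/π) × 0.647236 = 165.6 W/m².

Q̄ ≈ 166 W/m²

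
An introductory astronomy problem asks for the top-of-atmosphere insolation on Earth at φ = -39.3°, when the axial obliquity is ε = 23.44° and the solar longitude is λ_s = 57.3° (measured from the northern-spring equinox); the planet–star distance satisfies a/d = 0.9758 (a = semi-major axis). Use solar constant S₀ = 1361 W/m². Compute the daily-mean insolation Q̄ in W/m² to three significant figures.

Q̄ ≈ 176 W/m²

Solar declination: sin δ = sin ε · sin λ_s = sin 23.44° × sin 57.3° = 0.33474, so δ = +19.557°.
cos H₀ = −tan(-39.3°) tan(+19.557°) = 0.2908, H₀ = 1.2758 rad.
Bracket: H₀ sin φ sin δ + cos φ cos δ sin H₀ = 1.2758×-0.63338×0.33474 + 0.77384×0.94231×0.95680 = -0.270492 + 0.697696 = 0.427204.
Inverse-square distance factor (a/d)² = 0.9758² = 0.952186.
Q̄ = (S₀/π) × 0.952186 × [bracket] = (1361/π) × 0.952186 × 0.427204 = 176.2 W/m².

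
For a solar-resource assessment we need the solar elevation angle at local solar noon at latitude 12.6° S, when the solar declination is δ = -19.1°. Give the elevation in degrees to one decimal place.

At local noon the hour angle is zero, so the zenith angle equals |φ − δ| = |-12.6° − (-19.100°)| = 6.500°.
Elevation = 90° − 6.500° = 83.5°.

83.5°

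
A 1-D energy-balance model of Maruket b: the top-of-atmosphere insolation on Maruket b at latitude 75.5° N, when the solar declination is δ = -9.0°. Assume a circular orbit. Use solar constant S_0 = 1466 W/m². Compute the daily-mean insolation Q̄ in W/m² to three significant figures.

cos h₀ = −tan(+75.5°) tan(-9.000°) = 0.6124, h₀ = 0.9117 rad.
Bracket: h₀ sin ϕ sin δ + cos ϕ cos δ sin h₀ = 0.9117×0.96815×-0.15643 + 0.25038×0.98769×0.79053 = -0.138075 + 0.195496 = 0.057421.
Q̄ = (S_0/π) × [bracket] = (1466/π) × 0.057421 = 26.80 W/m².

Q̄ ≈ 26.8 W/m²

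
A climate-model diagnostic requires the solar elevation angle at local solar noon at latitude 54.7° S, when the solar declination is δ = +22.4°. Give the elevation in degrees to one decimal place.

12.9°

At local noon the hour angle is zero, so the zenith angle equals |ϕ − δ| = |-54.7° − (+22.400°)| = 77.100°.
Elevation = 90° − 77.100° = 12.9°.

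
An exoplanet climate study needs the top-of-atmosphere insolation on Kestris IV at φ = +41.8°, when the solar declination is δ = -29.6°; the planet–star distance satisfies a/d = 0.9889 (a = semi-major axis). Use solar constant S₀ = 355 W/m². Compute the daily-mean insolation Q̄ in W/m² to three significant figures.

Q̄ ≈ 23.9 W/m²

cos H₀ = −tan(+41.8°) tan(-29.600°) = 0.5079, H₀ = 1.0380 rad.
Bracket: H₀ sin φ sin δ + cos φ cos δ sin H₀ = 1.0380×0.66653×-0.49394 + 0.74548×0.86949×0.86140 = -0.341736 + 0.558349 = 0.216613.
Inverse-square distance factor (a/d)² = 0.9889² = 0.977923.
Q̄ = (S₀/π) × 0.977923 × [bracket] = (355/π) × 0.977923 × 0.216613 = 23.94 W/m².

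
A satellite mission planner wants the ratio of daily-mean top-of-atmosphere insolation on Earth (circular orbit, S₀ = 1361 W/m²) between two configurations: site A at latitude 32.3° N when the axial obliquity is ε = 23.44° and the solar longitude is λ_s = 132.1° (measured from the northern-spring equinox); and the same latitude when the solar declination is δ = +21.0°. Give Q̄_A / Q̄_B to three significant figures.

Q̄_A / Q̄_B ≈ 0.962

— Configuration A (φ=+32.3°):
Solar declination: sin δ = sin ε · sin λ_s = sin 23.44° × sin 132.1° = 0.29515, so δ = +17.166°.
cos H₀ = −tan(+32.3°) tan(+17.166°) = -0.1953, H₀ = 1.7673 rad.
Bracket: H₀ sin φ sin δ + cos φ cos δ sin H₀ = 1.7673×0.53435×0.29515 + 0.84526×0.95545×0.98075 = 0.278727 + 0.792057 = 1.070784.
Q̄ = (S₀/π) × [bracket] = (1361/π) × 1.070784 = 463.88 W/m².
— Configuration B (φ=+32.3°):
cos H₀ = −tan(+32.3°) tan(+21.000°) = -0.2427, H₀ = 1.8159 rad.
Bracket: H₀ sin φ sin δ + cos φ cos δ sin H₀ = 1.8159×0.53435×0.35837 + 0.84526×0.93358×0.97011 = 0.347736 + 0.765531 = 1.113267.
Q̄ = (S₀/π) × [bracket] = (1361/π) × 1.113267 = 482.29 W/m².
Ratio Q̄_A / Q̄_B = 463.88 / 482.29 = 0.9618.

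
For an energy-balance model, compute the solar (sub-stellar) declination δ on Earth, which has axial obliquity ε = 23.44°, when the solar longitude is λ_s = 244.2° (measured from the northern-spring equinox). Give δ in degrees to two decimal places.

sin δ = sin ε · sin λ_s = sin 23.44° × sin 244.2° = -0.358136.
δ = arcsin(-0.358136) = -20.99°.

δ = -20.99°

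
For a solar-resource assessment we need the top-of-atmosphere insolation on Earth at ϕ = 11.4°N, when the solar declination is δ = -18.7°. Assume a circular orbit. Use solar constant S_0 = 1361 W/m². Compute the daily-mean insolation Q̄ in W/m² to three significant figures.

Q̄ ≈ 360 W/m²

cos h₀ = −tan(+11.4°) tan(-18.700°) = 0.0682, h₀ = 1.5025 rad.
Bracket: h₀ sin ϕ sin δ + cos ϕ cos δ sin h₀ = 1.5025×0.19766×-0.32061 + 0.98027×0.94721×0.99767 = -0.095216 + 0.926358 = 0.831142.
Q̄ = (S_0/π) × [bracket] = (1361/π) × 0.831142 = 360.1 W/m².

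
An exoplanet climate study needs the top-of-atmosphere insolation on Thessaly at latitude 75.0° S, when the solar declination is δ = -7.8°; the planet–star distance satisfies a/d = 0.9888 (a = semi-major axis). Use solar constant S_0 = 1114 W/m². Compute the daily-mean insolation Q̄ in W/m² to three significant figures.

cos h₀ = −tan(-75.0°) tan(-7.800°) = -0.5112, h₀ = 2.1074 rad.
Bracket: h₀ sin ϕ sin δ + cos ϕ cos δ sin h₀ = 2.1074×-0.96593×-0.13572 + 0.25882×0.99075×0.85945 = 0.276272 + 0.220385 = 0.496657.
Inverse-square distance factor (a/d)² = 0.9888² = 0.977725.
Q̄ = (S_0/π) × 0.977725 × [bracket] = (1114/π) × 0.977725 × 0.496657 = 172.2 W/m².

Q̄ ≈ 172 W/m²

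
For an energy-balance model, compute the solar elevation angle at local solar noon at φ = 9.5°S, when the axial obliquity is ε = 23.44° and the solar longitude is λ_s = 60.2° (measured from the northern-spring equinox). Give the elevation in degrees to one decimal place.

60.3°

Solar declination: sin δ = sin ε · sin λ_s = sin 23.44° × sin 60.2° = 0.34519, so δ = +20.193°.
At local noon the hour angle is zero, so the zenith angle equals |φ − δ| = |-9.5° − (+20.193°)| = 29.693°.
Elevation = 90° − 29.693° = 60.3°.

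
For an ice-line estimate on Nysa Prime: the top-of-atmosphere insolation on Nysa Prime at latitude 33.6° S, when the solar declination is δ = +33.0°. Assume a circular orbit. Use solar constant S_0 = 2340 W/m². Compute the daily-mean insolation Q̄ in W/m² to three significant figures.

cos h₀ = −tan(-33.6°) tan(+33.000°) = 0.4315, h₀ = 1.1247 rad.
Bracket: h₀ sin ϕ sin δ + cos ϕ cos δ sin h₀ = 1.1247×-0.55339×0.54464 + 0.83292×0.83867×0.90213 = -0.338983 + 0.630178 = 0.291195.
Q̄ = (S_0/π) × [bracket] = (2340/π) × 0.291195 = 216.9 W/m².

Q̄ ≈ 217 W/m²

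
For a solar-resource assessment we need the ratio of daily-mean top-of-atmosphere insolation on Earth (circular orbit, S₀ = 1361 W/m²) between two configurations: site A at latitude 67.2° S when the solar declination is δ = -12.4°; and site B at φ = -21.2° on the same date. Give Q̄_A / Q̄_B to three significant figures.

— Configuration A (φ=-67.2°):
cos H₀ = −tan(-67.2°) tan(-12.400°) = -0.5230, H₀ = 2.1212 rad.
Bracket: H₀ sin φ sin δ + cos φ cos δ sin H₀ = 2.1212×-0.92186×-0.21474 + 0.38752×0.97667×0.85231 = 0.419913 + 0.322582 = 0.742495.
Q̄ = (S₀/π) × [bracket] = (1361/π) × 0.742495 = 321.66 W/m².
— Configuration B (φ=-21.2°):
cos H₀ = −tan(-21.2°) tan(-12.400°) = -0.0853, H₀ = 1.6562 rad.
Bracket: H₀ sin φ sin δ + cos φ cos δ sin H₀ = 1.6562×-0.36162×-0.21474 + 0.93232×0.97667×0.99636 = 0.128611 + 0.907255 = 1.035866.
Q̄ = (S₀/π) × [bracket] = (1361/π) × 1.035866 = 448.76 W/m².
Ratio Q̄_A / Q̄_B = 321.66 / 448.76 = 0.7168.

Q̄_A / Q̄_B ≈ 0.717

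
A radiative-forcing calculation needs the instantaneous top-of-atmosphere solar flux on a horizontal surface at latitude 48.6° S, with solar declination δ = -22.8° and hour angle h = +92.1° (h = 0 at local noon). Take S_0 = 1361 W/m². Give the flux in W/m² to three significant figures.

365 W/m²

cos θ_z = sin ϕ sin δ + cos ϕ cos δ cos h = 0.290680 + -0.022339 = 0.268341.
Flux = S_0 · cos θ_z = 1361 × 0.268341 = 365.2 W/m².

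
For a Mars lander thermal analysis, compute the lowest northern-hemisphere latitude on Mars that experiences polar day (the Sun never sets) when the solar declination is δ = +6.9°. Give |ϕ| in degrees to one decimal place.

Polar day requires cos h₀ = −tan ϕ tan δ ≤ −1, i.e. tan ϕ tan δ ≥ 1.
The boundary is |tan ϕ| · |tan δ| = 1, so |ϕ| = 90° − |δ| = 90° − 6.9° = 83.1° in the northern hemisphere.

|ϕ| = 83.1°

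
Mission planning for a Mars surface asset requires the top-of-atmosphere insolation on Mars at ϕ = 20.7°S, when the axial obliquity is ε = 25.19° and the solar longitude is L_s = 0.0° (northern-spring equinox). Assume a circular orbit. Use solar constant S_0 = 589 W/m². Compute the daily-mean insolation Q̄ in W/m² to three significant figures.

Q̄ ≈ 175 W/m²

Solar declination: sin δ = sin ε · sin L_s = sin 25.19° × sin 0.0° = 0.00000, so δ = +0.000°.
cos h₀ = −tan(-20.7°) tan(+0.000°) = 0.0000, h₀ = 1.5708 rad.
Bracket: h₀ sin ϕ sin δ + cos ϕ cos δ sin h₀ = 1.5708×-0.35347×0.00000 + 0.93544×1.00000×1.00000 = -0.000000 + 0.935440 = 0.935440.
Q̄ = (S_0/π) × [bracket] = (589/π) × 0.935440 = 175.4 W/m².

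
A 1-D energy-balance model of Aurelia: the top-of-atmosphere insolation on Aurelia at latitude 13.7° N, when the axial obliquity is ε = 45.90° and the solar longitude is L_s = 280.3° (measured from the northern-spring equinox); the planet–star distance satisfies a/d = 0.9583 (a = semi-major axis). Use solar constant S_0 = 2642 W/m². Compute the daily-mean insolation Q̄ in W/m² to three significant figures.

Q̄ ≈ 344 W/m²

Solar declination: sin δ = sin ε · sin L_s = sin 45.90° × sin 280.3° = -0.70655, so δ = -44.955°.
cos h₀ = −tan(+13.7°) tan(-44.955°) = 0.2434, h₀ = 1.3249 rad.
Bracket: h₀ sin ϕ sin δ + cos ϕ cos δ sin h₀ = 1.3249×0.23684×-0.70655 + 0.97155×0.70766×0.96993 = -0.221708 + 0.666853 = 0.445145.
Inverse-square distance factor (a/d)² = 0.9583² = 0.918339.
Q̄ = (S_0/π) × 0.918339 × [bracket] = (2642/π) × 0.918339 × 0.445145 = 343.8 W/m².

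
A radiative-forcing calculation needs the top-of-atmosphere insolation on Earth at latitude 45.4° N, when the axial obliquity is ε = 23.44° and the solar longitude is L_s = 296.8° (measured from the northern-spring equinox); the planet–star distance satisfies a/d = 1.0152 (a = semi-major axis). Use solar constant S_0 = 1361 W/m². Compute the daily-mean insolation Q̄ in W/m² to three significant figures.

Solar declination: sin δ = sin ε · sin L_s = sin 23.44° × sin 296.8° = -0.35506, so δ = -20.797°.
cos h₀ = −tan(+45.4°) tan(-20.797°) = 0.3851, h₀ = 1.1754 rad.
Bracket: h₀ sin ϕ sin δ + cos ϕ cos δ sin h₀ = 1.1754×0.71203×-0.35506 + 0.70215×0.93484×0.92285 = -0.297157 + 0.605757 = 0.308600.
Inverse-square distance factor (a/d)² = 1.0152² = 1.030631.
Q̄ = (S_0/π) × 1.030631 × [bracket] = (1361/π) × 1.030631 × 0.308600 = 137.8 W/m².

Q̄ ≈ 138 W/m²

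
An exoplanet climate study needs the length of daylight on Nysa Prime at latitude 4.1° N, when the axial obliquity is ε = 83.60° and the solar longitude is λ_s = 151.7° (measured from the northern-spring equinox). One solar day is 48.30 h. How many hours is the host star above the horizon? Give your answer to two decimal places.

24.74 h

Solar declination: sin δ = sin ε · sin λ_s = sin 83.60° × sin 151.7° = 0.47113, so δ = +28.108°.
cos H₀ = −tan φ · tan δ = −tan(+4.1°) × tan(+28.108°) = -0.0383, so H₀ = 1.6091 rad = 92.19°.
Daylight = 2H₀/(2π) × 48.30 h = (1.6091/π) × 48.30 = 24.74 h.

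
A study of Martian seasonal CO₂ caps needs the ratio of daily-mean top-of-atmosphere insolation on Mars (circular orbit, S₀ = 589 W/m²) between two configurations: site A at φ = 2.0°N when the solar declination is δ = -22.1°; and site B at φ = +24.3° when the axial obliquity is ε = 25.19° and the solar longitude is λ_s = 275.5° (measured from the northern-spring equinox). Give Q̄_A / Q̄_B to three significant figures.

— Configuration A (φ=+2.0°):
cos H₀ = −tan(+2.0°) tan(-22.100°) = 0.0142, H₀ = 1.5566 rad.
Bracket: H₀ sin φ sin δ + cos φ cos δ sin H₀ = 1.5566×0.03490×-0.37622 + 0.99939×0.92653×0.99990 = -0.020438 + 0.925872 = 0.905434.
Q̄ = (S₀/π) × [bracket] = (589/π) × 0.905434 = 169.75 W/m².
— Configuration B (φ=+24.3°):
Solar declination: sin δ = sin ε · sin λ_s = sin 25.19° × sin 275.5° = -0.42366, so δ = -25.066°.
cos H₀ = −tan(+24.3°) tan(-25.066°) = 0.2112, H₀ = 1.3580 rad.
Bracket: H₀ sin φ sin δ + cos φ cos δ sin H₀ = 1.3580×0.41151×-0.42366 + 0.91140×0.90582×0.97745 = -0.236754 + 0.806948 = 0.570194.
Q̄ = (S₀/π) × [bracket] = (589/π) × 0.570194 = 106.90 W/m².
Ratio Q̄_A / Q̄_B = 169.75 / 106.90 = 1.588.

Q̄_A / Q̄_B ≈ 1.59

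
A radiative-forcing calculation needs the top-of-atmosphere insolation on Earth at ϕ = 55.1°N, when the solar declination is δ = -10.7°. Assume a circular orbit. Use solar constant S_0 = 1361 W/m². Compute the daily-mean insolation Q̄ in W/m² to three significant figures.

Q̄ ≈ 149 W/m²

cos h₀ = −tan(+55.1°) tan(-10.700°) = 0.2709, h₀ = 1.2965 rad.
Bracket: h₀ sin ϕ sin δ + cos ϕ cos δ sin h₀ = 1.2965×0.82015×-0.18567 + 0.57215×0.98261×0.96262 = -0.197427 + 0.541185 = 0.343758.
Q̄ = (S_0/π) × [bracket] = (1361/π) × 0.343758 = 148.9 W/m².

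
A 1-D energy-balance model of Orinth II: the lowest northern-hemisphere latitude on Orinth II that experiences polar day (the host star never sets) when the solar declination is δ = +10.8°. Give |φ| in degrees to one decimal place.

|φ| = 79.2°

Polar day requires cos H₀ = −tan φ tan δ ≤ −1, i.e. tan φ tan δ ≥ 1.
The boundary is |tan φ| · |tan δ| = 1, so |φ| = 90° − |δ| = 90° − 10.8° = 79.2° in the northern hemisphere.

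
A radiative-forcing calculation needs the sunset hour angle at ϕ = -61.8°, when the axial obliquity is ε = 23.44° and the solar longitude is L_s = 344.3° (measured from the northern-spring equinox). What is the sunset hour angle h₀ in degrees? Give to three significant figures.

Solar declination: sin δ = sin ε · sin L_s = sin 23.44° × sin 344.3° = -0.10764, so δ = -6.179°.
cos h₀ = −tan ϕ · tan δ = −tan(-61.8°) × tan(-6.179°) = -0.2019, so h₀ = 1.7741 rad = 101.65°.

h₀ = 102°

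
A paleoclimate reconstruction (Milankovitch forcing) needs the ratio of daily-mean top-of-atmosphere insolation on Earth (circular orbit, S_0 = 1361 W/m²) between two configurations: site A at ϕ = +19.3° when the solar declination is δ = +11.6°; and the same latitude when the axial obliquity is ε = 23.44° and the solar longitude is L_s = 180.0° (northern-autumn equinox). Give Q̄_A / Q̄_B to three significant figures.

Q̄_A / Q̄_B ≈ 1.09

— Configuration A (ϕ=+19.3°):
cos h₀ = −tan(+19.3°) tan(+11.600°) = -0.0719, h₀ = 1.6427 rad.
Bracket: h₀ sin ϕ sin δ + cos ϕ cos δ sin h₀ = 1.6427×0.33051×0.20108 + 0.94380×0.97958×0.99741 = 0.109172 + 0.922133 = 1.031305.
Q̄ = (S_0/π) × [bracket] = (1361/π) × 1.031305 = 446.78 W/m².
— Configuration B (ϕ=+19.3°):
Solar declination: sin δ = sin ε · sin L_s = sin 23.44° × sin 180.0° = 0.00000, so δ = +0.000°.
cos h₀ = −tan(+19.3°) tan(+0.000°) = -0.0000, h₀ = 1.5708 rad.
Bracket: h₀ sin ϕ sin δ + cos ϕ cos δ sin h₀ = 1.5708×0.33051×0.00000 + 0.94380×1.00000×1.00000 = 0.000000 + 0.943800 = 0.943800.
Q̄ = (S_0/π) × [bracket] = (1361/π) × 0.943800 = 408.87 W/m².
Ratio Q̄_A / Q̄_B = 446.78 / 408.87 = 1.093.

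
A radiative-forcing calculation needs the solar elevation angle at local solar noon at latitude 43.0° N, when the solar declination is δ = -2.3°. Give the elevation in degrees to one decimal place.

At local noon the hour angle is zero, so the zenith angle equals |ϕ − δ| = |+43.0° − (-2.300°)| = 45.300°.
Elevation = 90° − 45.300° = 44.7°.

44.7°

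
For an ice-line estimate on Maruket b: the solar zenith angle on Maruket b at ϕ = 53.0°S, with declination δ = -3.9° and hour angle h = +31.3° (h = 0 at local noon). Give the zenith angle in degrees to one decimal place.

θ_z = 55.4°

cos θ_z = sin ϕ sin δ + cos ϕ cos δ cos h = 0.054319 + 0.513035 = 0.567354.
θ_z = arccos(0.567354) = 55.4°.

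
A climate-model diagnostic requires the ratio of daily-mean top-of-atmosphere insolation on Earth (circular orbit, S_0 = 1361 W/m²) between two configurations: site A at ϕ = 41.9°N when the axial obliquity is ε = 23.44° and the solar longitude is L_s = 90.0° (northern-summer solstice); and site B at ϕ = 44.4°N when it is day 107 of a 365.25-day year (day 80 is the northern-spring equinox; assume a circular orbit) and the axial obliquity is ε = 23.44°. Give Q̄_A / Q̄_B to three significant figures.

Q̄_A / Q̄_B ≈ 1.27

— Configuration A (ϕ=+41.9°):
Solar declination: sin δ = sin ε · sin L_s = sin 23.44° × sin 90.0° = 0.39779, so δ = +23.440°.
cos h₀ = −tan(+41.9°) tan(+23.440°) = -0.3890, h₀ = 1.9704 rad.
Bracket: h₀ sin ϕ sin δ + cos ϕ cos δ sin h₀ = 1.9704×0.66783×0.39779 + 0.74431×0.91748×0.92123 = 0.523449 + 0.629098 = 1.152547.
Q̄ = (S_0/π) × [bracket] = (1361/π) × 1.152547 = 499.31 W/m².
— Configuration B (ϕ=+44.4°):
Solar longitude: L_s = 360° × (107 − 80)/365.25 = 26.612°.
sin δ = sin 23.44° × sin 26.612° = 0.17819, so δ = +10.264°.
cos h₀ = −tan(+44.4°) tan(+10.264°) = -0.1773, h₀ = 1.7491 rad.
Bracket: h₀ sin ϕ sin δ + cos ϕ cos δ sin h₀ = 1.7491×0.69966×0.17819 + 0.71447×0.98400×0.98415 = 0.218065 + 0.691895 = 0.909960.
Q̄ = (S_0/π) × [bracket] = (1361/π) × 0.909960 = 394.21 W/m².
Ratio Q̄_A / Q̄_B = 499.31 / 394.21 = 1.267.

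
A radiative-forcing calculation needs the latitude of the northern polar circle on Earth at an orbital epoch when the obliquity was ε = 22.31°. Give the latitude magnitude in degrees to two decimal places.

67.69°

The polar circle is the lowest latitude that experiences at least one full rotation of continuous daylight at the northern-summer solstice; it lies at |φ| = 90° − ε = 90° − 22.31° = 67.69°.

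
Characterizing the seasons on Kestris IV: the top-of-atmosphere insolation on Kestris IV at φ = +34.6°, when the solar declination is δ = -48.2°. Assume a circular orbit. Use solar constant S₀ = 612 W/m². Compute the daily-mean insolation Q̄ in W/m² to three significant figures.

Q̄ ≈ 11.1 W/m²

cos H₀ = −tan(+34.6°) tan(-48.200°) = 0.7716, H₀ = 0.6895 rad.
Bracket: H₀ sin φ sin δ + cos φ cos δ sin H₀ = 0.6895×0.56784×-0.74548 + 0.82314×0.66653×0.63616 = -0.291875 + 0.349028 = 0.057153.
Q̄ = (S₀/π) × [bracket] = (612/π) × 0.057153 = 11.13 W/m².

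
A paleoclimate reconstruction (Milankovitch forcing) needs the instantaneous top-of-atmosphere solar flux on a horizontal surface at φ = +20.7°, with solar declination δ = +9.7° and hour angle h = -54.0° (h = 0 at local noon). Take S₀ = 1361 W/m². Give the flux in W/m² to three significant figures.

819 W/m²

cos θ_z = sin φ sin δ + cos φ cos δ cos h = 0.059557 + 0.541979 = 0.601536.
Flux = S₀ · cos θ_z = 1361 × 0.601536 = 818.7 W/m².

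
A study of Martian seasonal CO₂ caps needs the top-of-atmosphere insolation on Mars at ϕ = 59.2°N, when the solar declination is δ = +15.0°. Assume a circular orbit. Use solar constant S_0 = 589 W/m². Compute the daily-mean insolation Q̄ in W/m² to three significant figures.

cos h₀ = −tan(+59.2°) tan(+15.000°) = -0.4495, h₀ = 2.0370 rad.
Bracket: h₀ sin ϕ sin δ + cos ϕ cos δ sin h₀ = 2.0370×0.85896×0.25882 + 0.51204×0.96593×0.89329 = 0.452858 + 0.441817 = 0.894675.
Q̄ = (S_0/π) × [bracket] = (589/π) × 0.894675 = 167.7 W/m².

Q̄ ≈ 168 W/m²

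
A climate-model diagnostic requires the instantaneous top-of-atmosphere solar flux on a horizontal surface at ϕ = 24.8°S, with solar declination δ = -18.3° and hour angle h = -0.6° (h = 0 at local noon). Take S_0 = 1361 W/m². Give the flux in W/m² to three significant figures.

1.35e+03 W/m²

cos θ_z = sin ϕ sin δ + cos ϕ cos δ cos h = 0.131705 + 0.861820 = 0.993525.
Flux = S_0 · cos θ_z = 1361 × 0.993525 = 1352 W/m².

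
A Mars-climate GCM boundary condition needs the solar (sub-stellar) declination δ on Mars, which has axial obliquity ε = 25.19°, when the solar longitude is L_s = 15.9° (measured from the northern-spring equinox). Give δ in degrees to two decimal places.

δ = +6.70°

sin δ = sin ε · sin L_s = sin 25.19° × sin 15.9° = 0.116603.
δ = arcsin(0.116603) = +6.70°.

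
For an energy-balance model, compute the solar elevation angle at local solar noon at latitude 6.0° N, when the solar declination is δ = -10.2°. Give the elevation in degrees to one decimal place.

At local noon the hour angle is zero, so the zenith angle equals |φ − δ| = |+6.0° − (-10.200°)| = 16.200°.
Elevation = 90° − 16.200° = 73.8°.

73.8°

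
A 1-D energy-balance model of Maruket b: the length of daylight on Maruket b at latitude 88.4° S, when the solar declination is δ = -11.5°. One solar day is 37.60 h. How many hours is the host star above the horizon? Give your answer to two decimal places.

37.60 h

Sunrise equation: cos H₀ = −tan φ · tan δ = -7.2837 ≤ −1, so the host star never sets (polar day) and H₀ = π.
Daylight = 2H₀/(2π) × 37.60 h = (3.1416/π) × 37.60 = 37.60 h.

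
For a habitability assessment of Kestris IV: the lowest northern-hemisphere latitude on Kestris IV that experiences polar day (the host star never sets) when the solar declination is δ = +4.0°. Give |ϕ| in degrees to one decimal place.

Polar day requires cos h₀ = −tan ϕ tan δ ≤ −1, i.e. tan ϕ tan δ ≥ 1.
The boundary is |tan ϕ| · |tan δ| = 1, so |ϕ| = 90° − |δ| = 90° − 4.0° = 86.0° in the northern hemisphere.

|ϕ| = 86.0°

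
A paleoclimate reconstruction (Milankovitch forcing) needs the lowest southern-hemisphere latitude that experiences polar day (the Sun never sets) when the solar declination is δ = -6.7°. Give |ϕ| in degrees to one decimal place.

Polar day requires cos h₀ = −tan ϕ tan δ ≤ −1, i.e. tan ϕ tan δ ≥ 1.
The boundary is |tan ϕ| · |tan δ| = 1, so |ϕ| = 90° − |δ| = 90° − 6.7° = 83.3° in the southern hemisphere.

|ϕ| = 83.3°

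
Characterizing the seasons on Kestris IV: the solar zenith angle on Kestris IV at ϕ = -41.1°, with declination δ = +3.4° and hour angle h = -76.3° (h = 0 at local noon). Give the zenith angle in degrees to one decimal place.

cos θ_z = sin ϕ sin δ + cos ϕ cos δ cos h = -0.038987 + 0.178158 = 0.139171.
θ_z = arccos(0.139171) = 82.0°.

θ_z = 82.0°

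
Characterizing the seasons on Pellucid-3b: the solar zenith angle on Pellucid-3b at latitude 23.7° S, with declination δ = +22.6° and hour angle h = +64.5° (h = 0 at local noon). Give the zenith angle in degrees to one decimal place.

θ_z = 77.9°

cos θ_z = sin ϕ sin δ + cos ϕ cos δ cos h = -0.154467 + 0.363932 = 0.209465.
θ_z = arccos(0.209465) = 77.9°.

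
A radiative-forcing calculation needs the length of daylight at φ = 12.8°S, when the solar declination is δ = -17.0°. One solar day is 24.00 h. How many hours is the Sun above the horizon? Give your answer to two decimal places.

12.53 h

cos H₀ = −tan φ · tan δ = −tan(-12.8°) × tan(-17.000°) = -0.0695, so H₀ = 1.6403 rad = 93.98°.
Daylight = 2H₀/(2π) × 24.00 h = (1.6403/π) × 24.00 = 12.53 h.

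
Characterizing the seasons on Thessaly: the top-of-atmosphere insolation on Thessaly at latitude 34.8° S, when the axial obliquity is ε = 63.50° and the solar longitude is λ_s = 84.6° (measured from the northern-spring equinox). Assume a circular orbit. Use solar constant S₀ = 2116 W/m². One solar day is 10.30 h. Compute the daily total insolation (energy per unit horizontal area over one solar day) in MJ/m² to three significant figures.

Solar declination: sin δ = sin ε · sin λ_s = sin 63.50° × sin 84.6° = 0.89096, so δ = +62.994°.
cos H₀ = −tan(-34.8°) tan(+62.994°) = 1.3637 ≥ 1 ⇒ polar night, H₀ = 0 and Q̄ = 0.
Daily total = Q̄ × 10.30 h × 3600 s/h = 0.00 MJ/m².

0.00 MJ/m²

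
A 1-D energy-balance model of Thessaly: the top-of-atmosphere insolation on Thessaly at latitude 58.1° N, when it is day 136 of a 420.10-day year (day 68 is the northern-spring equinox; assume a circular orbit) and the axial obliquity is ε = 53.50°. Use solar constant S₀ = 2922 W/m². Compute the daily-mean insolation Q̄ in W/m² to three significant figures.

Q̄ ≈ 1.70e+03 W/m²

Solar longitude: λ_s = 360° × (136 − 68)/420.10 = 58.272°.
sin δ = sin 53.50° × sin 58.272° = 0.68372, so δ = +43.135°.
cos H₀ = −tan(+58.1°) tan(+43.135°) = -1.5053 ≤ −1 ⇒ polar day, H₀ = π.
Bracket: H₀ sin φ sin δ + cos φ cos δ sin H₀ = 3.1416×0.84897×0.68372 + 0.52844×0.72974×0.00000 = 1.823566 + 0.000000 = 1.823566.
Q̄ = (S₀/π) × [bracket] = (2922/π) × 1.823566 = 1696 W/m².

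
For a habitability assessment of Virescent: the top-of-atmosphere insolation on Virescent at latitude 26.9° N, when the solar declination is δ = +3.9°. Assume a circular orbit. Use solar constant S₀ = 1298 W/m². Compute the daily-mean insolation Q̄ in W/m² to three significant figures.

Q̄ ≈ 388 W/m²

cos H₀ = −tan(+26.9°) tan(+3.900°) = -0.0346, H₀ = 1.6054 rad.
Bracket: H₀ sin φ sin δ + cos φ cos δ sin H₀ = 1.6054×0.45243×0.06802 + 0.89180×0.99768×0.99940 = 0.049405 + 0.889197 = 0.938602.
Q̄ = (S₀/π) × [bracket] = (1298/π) × 0.938602 = 387.8 W/m².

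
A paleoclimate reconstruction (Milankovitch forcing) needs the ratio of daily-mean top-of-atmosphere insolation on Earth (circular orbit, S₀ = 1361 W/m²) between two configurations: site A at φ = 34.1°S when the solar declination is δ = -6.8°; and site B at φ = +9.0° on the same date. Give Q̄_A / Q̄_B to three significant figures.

— Configuration A (φ=-34.1°):
cos H₀ = −tan(-34.1°) tan(-6.800°) = -0.0807, H₀ = 1.6516 rad.
Bracket: H₀ sin φ sin δ + cos φ cos δ sin H₀ = 1.6516×-0.56064×-0.11840 + 0.82806×0.99297×0.99674 = 0.109633 + 0.819558 = 0.929191.
Q̄ = (S₀/π) × [bracket] = (1361/π) × 0.929191 = 402.54 W/m².
— Configuration B (φ=+9.0°):
cos H₀ = −tan(+9.0°) tan(-6.800°) = 0.0189, H₀ = 1.5519 rad.
Bracket: H₀ sin φ sin δ + cos φ cos δ sin H₀ = 1.5519×0.15643×-0.11840 + 0.98769×0.99297×0.99982 = -0.028743 + 0.980570 = 0.951827.
Q̄ = (S₀/π) × [bracket] = (1361/π) × 0.951827 = 412.35 W/m².
Ratio Q̄_A / Q̄_B = 402.54 / 412.35 = 0.9762.

Q̄_A / Q̄_B ≈ 0.976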